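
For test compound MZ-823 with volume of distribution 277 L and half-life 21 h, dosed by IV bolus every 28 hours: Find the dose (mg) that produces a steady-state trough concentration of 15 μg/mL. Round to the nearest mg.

6315 mg

τ/t½ = 28/21 ≈ 1.3333, so f = (1/2)^(28/21) ≈ 0.396850.
Cmin,ss = (D/Vd)·f/(1−f), so D = Cmin,ss·Vd·(1−f)/f.
D = 15 × 277 × (1−f)/f ≈ 15 × 277 × 1.51984 ≈ 6314.94 mg.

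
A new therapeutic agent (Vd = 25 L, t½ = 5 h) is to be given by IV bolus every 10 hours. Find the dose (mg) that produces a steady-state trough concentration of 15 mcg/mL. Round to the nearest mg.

τ/t½ = 10/5 ≈ 2, so f = (1/2)^(10/5) ≈ 0.250000.
Cmin,ss = (D/Vd)·f/(1−f), so D = Cmin,ss·Vd·(1−f)/f.
D = 15 × 25 × (1−f)/f ≈ 15 × 25 × 3.00000 ≈ 1125.00 mg.

1125 mg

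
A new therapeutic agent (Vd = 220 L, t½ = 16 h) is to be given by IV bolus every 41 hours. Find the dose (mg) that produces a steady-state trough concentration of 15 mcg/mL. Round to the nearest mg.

16194 mg

τ/t½ = 41/16 ≈ 2.5625, so f = (1/2)^(41/16) ≈ 0.169282.
Cmin,ss = (D/Vd)·f/(1−f), so D = Cmin,ss·Vd·(1−f)/f.
D = 15 × 220 × (1−f)/f ≈ 15 × 220 × 4.90730 ≈ 16194.09 mg.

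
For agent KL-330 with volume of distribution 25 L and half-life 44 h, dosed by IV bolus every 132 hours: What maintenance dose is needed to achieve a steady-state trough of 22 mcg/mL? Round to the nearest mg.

3850 mg

τ/t½ = 132/44 ≈ 3, so f = (1/2)^(132/44) ≈ 0.125000.
Cmin,ss = (D/Vd)·f/(1−f), so D = Cmin,ss·Vd·(1−f)/f.
D = 22 × 25 × (1−f)/f ≈ 22 × 25 × 7.00000 ≈ 3850.00 mg.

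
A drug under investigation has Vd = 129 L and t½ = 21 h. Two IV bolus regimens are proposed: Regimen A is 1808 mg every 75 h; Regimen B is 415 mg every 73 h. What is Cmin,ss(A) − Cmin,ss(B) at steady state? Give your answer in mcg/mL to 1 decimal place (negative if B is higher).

1.0 mcg/mL

Regimen A: f = (1/2)^(75/21) ≈ 0.0841; Cmin,ss = (1808/129)·f/(1−f) ≈ 1.287 mcg/mL.
Regimen B: f = (1/2)^(73/21) ≈ 0.0899; Cmin,ss = (415/129)·f/(1−f) ≈ 0.318 mcg/mL.
Difference ≈ 1.287 − 0.318 ≈ 0.969 mcg/mL.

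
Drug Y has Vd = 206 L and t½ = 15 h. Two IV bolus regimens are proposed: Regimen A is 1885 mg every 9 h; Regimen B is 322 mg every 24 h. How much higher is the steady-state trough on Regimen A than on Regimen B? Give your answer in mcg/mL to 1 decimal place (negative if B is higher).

Regimen A: f = (1/2)^(9/15) ≈ 0.6598; Cmin,ss = (1885/206)·f/(1−f) ≈ 17.747 mcg/mL.
Regimen B: f = (1/2)^(24/15) ≈ 0.3299; Cmin,ss = (322/206)·f/(1−f) ≈ 0.770 mcg/mL.
Difference ≈ 17.747 − 0.770 ≈ 16.977 mcg/mL.

17.0 mcg/mL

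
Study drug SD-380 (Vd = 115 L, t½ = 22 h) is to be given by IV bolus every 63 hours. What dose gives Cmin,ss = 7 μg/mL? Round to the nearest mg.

5054 mg

τ/t½ = 63/22 ≈ 2.8636, so f = (1/2)^(63/22) ≈ 0.137391.
Cmin,ss = (D/Vd)·f/(1−f), so D = Cmin,ss·Vd·(1−f)/f.
D = 7 × 115 × (1−f)/f ≈ 7 × 115 × 6.27850 ≈ 5054.19 mg.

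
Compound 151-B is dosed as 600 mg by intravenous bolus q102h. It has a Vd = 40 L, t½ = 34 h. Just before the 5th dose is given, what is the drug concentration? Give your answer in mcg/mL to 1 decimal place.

f = (1/2)^(τ/t½) = (1/2)^(102/34) ≈ 0.1250.
C₀ = D/Vd = 600/40 ≈ 15.000 mcg/mL.
Before the 5th dose, 4 doses have been given. Superposition: Cmin = C₀·(f + f² + … + f^4).
≈ 15.000 × (0.1250 + 0.0156 + 0.0020 + 0.0002) ≈ 15.000 × 0.1428 ≈ 2.142 mcg/mL.

2.1 mcg/mL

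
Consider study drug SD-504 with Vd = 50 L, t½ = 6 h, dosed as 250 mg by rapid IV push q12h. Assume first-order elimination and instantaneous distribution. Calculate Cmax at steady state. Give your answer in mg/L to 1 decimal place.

6.7 mg/L

The dosing interval is 2 half-lives, so f = 2^(−2) = 0.25.
Accumulation ratio R = 1/(1 − f) = 1/0.75 = 4/3.
Single-dose peak C₀ = D/Vd = 250/50 = 5 mg/L.
Steady-state peak Cmax,ss = C₀·R = 5 × 4/3 ≈ 6.667 mg/L.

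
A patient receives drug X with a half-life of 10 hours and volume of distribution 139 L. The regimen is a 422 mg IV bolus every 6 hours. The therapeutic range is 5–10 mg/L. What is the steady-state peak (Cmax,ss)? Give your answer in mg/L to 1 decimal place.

8.9 mg/L

k = ln2/t½ = ln2/10 ≈ 0.069315 h⁻¹; fraction remaining f = e^(−kτ) = e^(−0.069315×6) ≈ 0.6598.
Accumulation ratio R = 1/(1 − f) ≈ 1/0.3402 ≈ 2.9394.
Each bolus raises the concentration by D/Vd = 422/139 ≈ 3.036 mg/L.
Steady-state peak Cmax,ss = C₀·R ≈ 3.036 × 2.9394 ≈ 8.924 mg/L.
Peak 8.9 mg/L vs MTC 10 mg/L: below toxic threshold.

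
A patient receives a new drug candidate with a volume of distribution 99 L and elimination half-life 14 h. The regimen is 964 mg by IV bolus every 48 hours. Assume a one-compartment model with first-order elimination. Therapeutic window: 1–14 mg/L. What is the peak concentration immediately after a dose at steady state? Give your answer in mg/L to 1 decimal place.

10.7 mg/L

k = ln2/t½ = ln2/14 ≈ 0.049511 h⁻¹; fraction remaining f = e^(−kτ) = e^(−0.049511×48) ≈ 0.0929.
Accumulation ratio R = 1/(1 − f) ≈ 1/0.9071 ≈ 1.1024.
Single-dose peak C₀ = D/Vd = 964/99 ≈ 9.737 mg/L.
Steady-state peak Cmax,ss = C₀·R ≈ 9.737 × 1.1024 ≈ 10.734 mg/L.
Peak 10.7 mg/L vs MTC 14 mg/L: below toxic threshold.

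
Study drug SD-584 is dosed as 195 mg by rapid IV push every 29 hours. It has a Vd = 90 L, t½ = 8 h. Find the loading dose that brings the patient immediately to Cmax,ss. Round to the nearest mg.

f = (1/2)^(29/8) ≈ 0.081052; accumulation ratio R = 1/(1−f) ≈ 1.08820.
Loading dose to hit Cmax,ss on first dose: D_load = D_maint·R ≈ 195 × 1.08820 ≈ 212.20 mg.

212 mg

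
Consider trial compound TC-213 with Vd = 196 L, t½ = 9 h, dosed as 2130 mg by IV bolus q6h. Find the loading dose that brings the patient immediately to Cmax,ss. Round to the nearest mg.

f = (1/2)^(6/9) ≈ 0.629961; accumulation ratio R = 1/(1−f) ≈ 2.70242.
Loading dose to hit Cmax,ss on first dose: D_load = D_maint·R ≈ 2130 × 2.70242 ≈ 5756.15 mg.

5756 mg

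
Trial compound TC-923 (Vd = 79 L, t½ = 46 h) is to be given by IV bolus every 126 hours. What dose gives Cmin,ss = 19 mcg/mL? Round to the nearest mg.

τ/t½ = 126/46 ≈ 2.7391, so f = (1/2)^(126/46) ≈ 0.149775.
Cmin,ss = (D/Vd)·f/(1−f), so D = Cmin,ss·Vd·(1−f)/f.
D = 19 × 79 × (1−f)/f ≈ 19 × 79 × 5.67668 ≈ 8520.70 mg.

8521 mg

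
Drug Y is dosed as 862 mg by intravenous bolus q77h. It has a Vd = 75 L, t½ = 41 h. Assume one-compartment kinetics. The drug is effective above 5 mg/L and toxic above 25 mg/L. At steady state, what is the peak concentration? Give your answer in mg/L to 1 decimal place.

15.8 mg/L

τ/t½ = 77/41 ≈ 1.878, so fraction remaining f = (1/2)^(77/41) ≈ 0.2721.
At steady state, accumulation factor R = 1/(1 − e^(−kτ)) ≈ 1.3738.
Each bolus raises the concentration by D/Vd = 862/75 ≈ 11.493 mg/L.
Cmax,ss = C₀/(1 − f) ≈ 11.493/0.7279 ≈ 15.789 mg/L.
Peak 15.8 mg/L vs MTC 25 mg/L: below toxic threshold.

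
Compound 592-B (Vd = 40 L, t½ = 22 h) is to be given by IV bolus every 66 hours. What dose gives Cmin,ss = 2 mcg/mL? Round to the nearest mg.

560 mg

τ/t½ = 66/22 ≈ 3, so f = (1/2)^(66/22) ≈ 0.125000.
Cmin,ss = (D/Vd)·f/(1−f), so D = Cmin,ss·Vd·(1−f)/f.
D = 2 × 40 × (1−f)/f ≈ 2 × 40 × 7.00000 ≈ 560.00 mg.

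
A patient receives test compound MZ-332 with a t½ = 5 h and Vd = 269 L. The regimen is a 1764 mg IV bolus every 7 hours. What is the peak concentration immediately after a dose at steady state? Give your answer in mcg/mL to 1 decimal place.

Over one 7-h interval, 7/5 ≈ 1.4 half-lives elapse, leaving f ≈ 0.3789 of each dose.
At steady state, accumulation factor R = 1/(1 − e^(−kτ)) ≈ 1.6100.
Single-dose peak C₀ = D/Vd = 1764/269 ≈ 6.558 mcg/mL.
Steady-state peak Cmax,ss = C₀·R ≈ 6.558 × 1.6100 ≈ 10.558 mcg/mL.

10.6 mcg/mL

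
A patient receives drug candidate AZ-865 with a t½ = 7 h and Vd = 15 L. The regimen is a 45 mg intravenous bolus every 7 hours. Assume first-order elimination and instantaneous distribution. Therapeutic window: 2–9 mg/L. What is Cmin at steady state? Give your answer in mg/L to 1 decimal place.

The dosing interval is 1 half-life, so f = 2^(−1) = 0.5.
At steady state, R = 1/(1 − 0.5) = 2/1.
Single-dose peak C₀ = D/Vd = 45/15 = 3 mg/L.
Steady-state peak Cmax,ss = C₀·R = 3 × 2/1 ≈ 6.000 mg/L.
Steady-state trough Cmin,ss = Cmax,ss·f ≈ 6.000 × 0.5 ≈ 3.000 mg/L.
Trough 3.0 mg/L vs MEC 2 mg/L: adequate.

3.0 mg/L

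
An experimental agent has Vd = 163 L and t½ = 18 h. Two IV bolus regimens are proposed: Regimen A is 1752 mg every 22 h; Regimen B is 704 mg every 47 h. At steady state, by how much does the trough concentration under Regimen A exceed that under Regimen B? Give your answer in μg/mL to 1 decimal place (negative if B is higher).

Regimen A: f = (1/2)^(22/18) ≈ 0.4286; Cmin,ss = (1752/163)·f/(1−f) ≈ 8.062 μg/mL.
Regimen B: f = (1/2)^(47/18) ≈ 0.1637; Cmin,ss = (704/163)·f/(1−f) ≈ 0.845 μg/mL.
Difference ≈ 8.062 − 0.845 ≈ 7.217 μg/mL.

7.2 μg/mL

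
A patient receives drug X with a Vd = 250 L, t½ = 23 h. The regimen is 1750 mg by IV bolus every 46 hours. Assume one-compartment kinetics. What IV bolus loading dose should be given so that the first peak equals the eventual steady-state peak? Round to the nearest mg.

2333 mg

f = (1/2)^(46/23) ≈ 0.250000; accumulation ratio R = 1/(1−f) ≈ 1.33333.
Loading dose to hit Cmax,ss on first dose: D_load = D_maint·R ≈ 1750 × 1.33333 ≈ 2333.33 mg.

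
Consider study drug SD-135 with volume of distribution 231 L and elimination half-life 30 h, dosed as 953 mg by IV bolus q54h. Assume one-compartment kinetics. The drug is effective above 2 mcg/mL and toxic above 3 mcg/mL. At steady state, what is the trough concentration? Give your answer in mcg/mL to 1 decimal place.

1.7 mcg/mL

τ/t½ = 54/30 ≈ 1.8, so fraction remaining f = (1/2)^(54/30) ≈ 0.2872.
Each bolus raises the concentration by D/Vd = 953/231 ≈ 4.126 mcg/mL.
Steady-state trough Cmin,ss = C₀·f/(1−f) ≈ 4.126 × 0.2872/0.7128 ≈ 1.662 mcg/mL.
Trough 1.7 mcg/mL vs MEC 2 mcg/mL: subtherapeutic.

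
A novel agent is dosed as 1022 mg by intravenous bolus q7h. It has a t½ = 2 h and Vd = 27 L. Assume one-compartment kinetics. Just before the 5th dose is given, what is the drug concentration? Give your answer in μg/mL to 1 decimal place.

f = (1/2)^(τ/t½) = (1/2)^(7/2) ≈ 0.0884.
C₀ = D/Vd = 1022/27 ≈ 37.852 μg/mL.
Before the 5th dose, 4 doses have been given. Superposition: Cmin = C₀·(f + f² + … + f^4).
≈ 37.852 × (0.0884 + 0.0078 + 0.0007 + 0.0001) ≈ 37.852 × 0.0970 ≈ 3.672 μg/mL.

3.7 μg/mL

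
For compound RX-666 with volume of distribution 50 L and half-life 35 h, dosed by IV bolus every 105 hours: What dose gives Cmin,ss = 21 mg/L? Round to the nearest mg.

7350 mg

τ/t½ = 105/35 ≈ 3, so f = (1/2)^(105/35) ≈ 0.125000.
Cmin,ss = (D/Vd)·f/(1−f), so D = Cmin,ss·Vd·(1−f)/f.
D = 21 × 50 × (1−f)/f ≈ 21 × 50 × 7.00000 ≈ 7350.00 mg.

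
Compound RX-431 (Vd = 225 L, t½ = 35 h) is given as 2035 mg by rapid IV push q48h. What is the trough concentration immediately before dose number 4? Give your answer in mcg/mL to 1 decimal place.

5.4 mcg/mL

f = (1/2)^(τ/t½) = (1/2)^(48/35) ≈ 0.3865.
C₀ = D/Vd = 2035/225 ≈ 9.044 mcg/mL.
Before the 4th dose, 3 doses have been given. Superposition: Cmin = C₀·(f + f² + … + f^3).
≈ 9.044 × (0.3865 + 0.1494 + 0.0577) ≈ 9.044 × 0.5936 ≈ 5.369 mcg/mL.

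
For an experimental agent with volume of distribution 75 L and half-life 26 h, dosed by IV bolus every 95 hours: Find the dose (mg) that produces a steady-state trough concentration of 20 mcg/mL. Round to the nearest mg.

τ/t½ = 95/26 ≈ 3.6538, so f = (1/2)^(95/26) ≈ 0.079448.
Cmin,ss = (D/Vd)·f/(1−f), so D = Cmin,ss·Vd·(1−f)/f.
D = 20 × 75 × (1−f)/f ≈ 20 × 75 × 11.58685 ≈ 17380.28 mg.

17380 mg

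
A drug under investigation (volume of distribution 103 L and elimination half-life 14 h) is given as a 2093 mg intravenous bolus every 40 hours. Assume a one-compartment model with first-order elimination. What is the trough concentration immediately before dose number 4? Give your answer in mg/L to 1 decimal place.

3.2 mg/L

f = (1/2)^(τ/t½) = (1/2)^(40/14) ≈ 0.1380.
C₀ = D/Vd = 2093/103 ≈ 20.320 mg/L.
Before the 4th dose, 3 doses have been given. Superposition: Cmin = C₀·(f + f² + … + f^3).
≈ 20.320 × (0.1380 + 0.0190 + 0.0026) ≈ 20.320 × 0.1596 ≈ 3.243 mg/L.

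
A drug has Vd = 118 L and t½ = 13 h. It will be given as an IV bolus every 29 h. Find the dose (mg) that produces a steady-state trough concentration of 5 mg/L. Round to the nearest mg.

2179 mg

τ/t½ = 29/13 ≈ 2.2308, so f = (1/2)^(29/13) ≈ 0.213045.
Cmin,ss = (D/Vd)·f/(1−f), so D = Cmin,ss·Vd·(1−f)/f.
D = 5 × 118 × (1−f)/f ≈ 5 × 118 × 3.69384 ≈ 2179.37 mg.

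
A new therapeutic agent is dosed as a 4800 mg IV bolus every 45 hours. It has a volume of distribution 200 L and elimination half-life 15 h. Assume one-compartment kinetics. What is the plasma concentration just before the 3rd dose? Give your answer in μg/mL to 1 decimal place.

f = (1/2)^(τ/t½) = (1/2)^(45/15) ≈ 0.1250.
C₀ = D/Vd = 4800/200 ≈ 24.000 μg/mL.
Before the 3rd dose, 2 doses have been given. Superposition: Cmin = C₀·(f + f²).
≈ 24.000 × (0.1250 + 0.0156) ≈ 24.000 × 0.1406 ≈ 3.374 μg/mL.

3.4 μg/mL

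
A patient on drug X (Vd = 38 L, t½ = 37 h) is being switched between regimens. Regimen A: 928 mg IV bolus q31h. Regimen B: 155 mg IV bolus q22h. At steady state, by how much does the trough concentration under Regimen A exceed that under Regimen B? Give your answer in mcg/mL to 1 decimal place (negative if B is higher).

23.0 mcg/mL

Regimen A: f = (1/2)^(31/37) ≈ 0.5595; Cmin,ss = (928/38)·f/(1−f) ≈ 31.018 mcg/mL.
Regimen B: f = (1/2)^(22/37) ≈ 0.6622; Cmin,ss = (155/38)·f/(1−f) ≈ 7.996 mcg/mL.
Difference ≈ 31.018 − 7.996 ≈ 23.022 mcg/mL.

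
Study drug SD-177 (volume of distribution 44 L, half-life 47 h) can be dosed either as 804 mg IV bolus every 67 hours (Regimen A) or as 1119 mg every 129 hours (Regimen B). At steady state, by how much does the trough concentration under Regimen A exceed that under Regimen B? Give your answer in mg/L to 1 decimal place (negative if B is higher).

Regimen A: f = (1/2)^(67/47) ≈ 0.3723; Cmin,ss = (804/44)·f/(1−f) ≈ 10.838 mg/L.
Regimen B: f = (1/2)^(129/47) ≈ 0.1492; Cmin,ss = (1119/44)·f/(1−f) ≈ 4.460 mg/L.
Difference ≈ 10.838 − 4.460 ≈ 6.378 mg/L.

6.4 mg/L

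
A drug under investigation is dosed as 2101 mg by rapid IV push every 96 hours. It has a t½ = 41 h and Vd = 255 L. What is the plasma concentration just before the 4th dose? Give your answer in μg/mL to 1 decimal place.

2.0 μg/mL

f = (1/2)^(τ/t½) = (1/2)^(96/41) ≈ 0.1973.
C₀ = D/Vd = 2101/255 ≈ 8.239 μg/mL.
Before the 4th dose, 3 doses have been given. Superposition: Cmin = C₀·(f + f² + … + f^3).
≈ 8.239 × (0.1973 + 0.0389 + 0.0077) ≈ 8.239 × 0.2439 ≈ 2.009 μg/mL.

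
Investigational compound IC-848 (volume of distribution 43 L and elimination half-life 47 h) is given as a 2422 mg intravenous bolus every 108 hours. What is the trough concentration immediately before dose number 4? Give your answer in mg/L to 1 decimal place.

f = (1/2)^(τ/t½) = (1/2)^(108/47) ≈ 0.2034.
C₀ = D/Vd = 2422/43 ≈ 56.326 mg/L.
Before the 4th dose, 3 doses have been given. Superposition: Cmin = C₀·(f + f² + … + f^3).
≈ 56.326 × (0.2034 + 0.0414 + 0.0084) ≈ 56.326 × 0.2532 ≈ 14.262 mg/L.

14.3 mg/L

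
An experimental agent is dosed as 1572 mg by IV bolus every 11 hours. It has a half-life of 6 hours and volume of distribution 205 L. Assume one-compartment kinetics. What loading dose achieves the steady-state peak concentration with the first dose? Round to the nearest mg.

2185 mg

f = (1/2)^(11/6) ≈ 0.280616; accumulation ratio R = 1/(1−f) ≈ 1.39008.
Loading dose to hit Cmax,ss on first dose: D_load = D_maint·R ≈ 1572 × 1.39008 ≈ 2185.21 mg.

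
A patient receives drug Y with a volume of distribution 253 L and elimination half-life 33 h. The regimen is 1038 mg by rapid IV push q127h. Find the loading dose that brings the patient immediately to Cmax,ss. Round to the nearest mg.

1115 mg

f = (1/2)^(127/33) ≈ 0.069421; accumulation ratio R = 1/(1−f) ≈ 1.07460.
Loading dose to hit Cmax,ss on first dose: D_load = D_maint·R ≈ 1038 × 1.07460 ≈ 1115.43 mg.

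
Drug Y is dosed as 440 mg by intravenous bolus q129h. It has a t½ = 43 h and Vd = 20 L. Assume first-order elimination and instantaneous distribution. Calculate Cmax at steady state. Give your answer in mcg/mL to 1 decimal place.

25.1 mcg/mL

τ = 129 h = 3 half-lives, so f = (1/2)^3 = 0.125.
At steady state, R = 1/(1 − 0.125) = 8/7.
Single-dose peak C₀ = D/Vd = 440/20 = 22 mcg/mL.
Steady-state peak Cmax,ss = C₀·R = 22 × 8/7 ≈ 25.143 mcg/mL.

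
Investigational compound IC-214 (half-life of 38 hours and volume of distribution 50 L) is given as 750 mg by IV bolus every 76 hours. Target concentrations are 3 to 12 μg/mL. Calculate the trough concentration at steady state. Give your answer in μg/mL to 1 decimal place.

5.0 μg/mL

τ = 76 h = 2 half-lives, so f = (1/2)^2 = 0.25.
At steady state, R = 1/(1 − 0.25) = 4/3.
Single-dose peak C₀ = D/Vd = 750/50 = 15 μg/mL.
Steady-state peak Cmax,ss = C₀·R = 15 × 4/3 ≈ 20.000 μg/mL.
Steady-state trough Cmin,ss = Cmax,ss·f ≈ 20.000 × 0.25 ≈ 5.000 μg/mL.
Trough 5.0 μg/mL vs MEC 3 μg/mL: adequate.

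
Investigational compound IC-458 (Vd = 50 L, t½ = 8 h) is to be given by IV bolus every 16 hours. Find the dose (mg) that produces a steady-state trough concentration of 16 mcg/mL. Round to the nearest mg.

τ/t½ = 16/8 ≈ 2, so f = (1/2)^(16/8) ≈ 0.250000.
Cmin,ss = (D/Vd)·f/(1−f), so D = Cmin,ss·Vd·(1−f)/f.
D = 16 × 50 × (1−f)/f ≈ 16 × 50 × 3.00000 ≈ 2400.00 mg.

2400 mg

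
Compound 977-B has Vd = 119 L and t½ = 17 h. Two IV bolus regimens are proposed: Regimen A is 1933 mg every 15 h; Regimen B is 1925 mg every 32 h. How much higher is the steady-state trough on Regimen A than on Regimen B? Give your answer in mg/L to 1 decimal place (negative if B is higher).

Regimen A: f = (1/2)^(15/17) ≈ 0.5425; Cmin,ss = (1933/119)·f/(1−f) ≈ 19.262 mg/L.
Regimen B: f = (1/2)^(32/17) ≈ 0.2712; Cmin,ss = (1925/119)·f/(1−f) ≈ 6.020 mg/L.
Difference ≈ 19.262 − 6.020 ≈ 13.242 mg/L.

13.2 mg/L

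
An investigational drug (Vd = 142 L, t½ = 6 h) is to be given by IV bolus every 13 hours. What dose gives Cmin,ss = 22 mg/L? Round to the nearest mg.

10902 mg

τ/t½ = 13/6 ≈ 2.1667, so f = (1/2)^(13/6) ≈ 0.222725.
Cmin,ss = (D/Vd)·f/(1−f), so D = Cmin,ss·Vd·(1−f)/f.
D = 22 × 142 × (1−f)/f ≈ 22 × 142 × 3.48984 ≈ 10902.26 mg.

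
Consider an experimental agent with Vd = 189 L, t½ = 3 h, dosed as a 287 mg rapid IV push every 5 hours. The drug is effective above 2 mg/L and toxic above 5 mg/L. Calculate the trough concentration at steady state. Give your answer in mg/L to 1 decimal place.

0.7 mg/L

Over one 5-h interval, 5/3 ≈ 1.6667 half-lives elapse, leaving f ≈ 0.3150 of each dose.
At steady state, accumulation factor R = 1/(1 − e^(−kτ)) ≈ 1.4599.
Each bolus raises the concentration by D/Vd = 287/189 ≈ 1.519 mg/L.
Steady-state peak Cmax,ss = C₀·R ≈ 1.519 × 1.4599 ≈ 2.218 mg/L.
One interval later, Cmin,ss = Cmax,ss·e^(−kτ) ≈ 2.218 × 0.3150 ≈ 0.699 mg/L.
Trough 0.7 mg/L vs MEC 2 mg/L: subtherapeutic.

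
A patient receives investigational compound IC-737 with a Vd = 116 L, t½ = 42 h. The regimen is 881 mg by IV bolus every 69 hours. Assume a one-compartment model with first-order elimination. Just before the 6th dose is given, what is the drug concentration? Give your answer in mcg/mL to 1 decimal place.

f = (1/2)^(τ/t½) = (1/2)^(69/42) ≈ 0.3202.
C₀ = D/Vd = 881/116 ≈ 7.595 mcg/mL.
Before the 6th dose, 5 doses have been given. Superposition: Cmin = C₀·(f + f² + … + f^5).
≈ 7.595 × (0.3202 + 0.1025 + 0.0328 + 0.0105 + 0.0034) ≈ 7.595 × 0.4694 ≈ 3.565 mcg/mL.

3.6 mcg/mL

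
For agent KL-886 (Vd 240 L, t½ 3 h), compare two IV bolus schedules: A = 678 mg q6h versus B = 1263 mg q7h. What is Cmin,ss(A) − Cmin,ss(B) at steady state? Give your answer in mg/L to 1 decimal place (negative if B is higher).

-0.4 mg/L

Regimen A: f = (1/2)^(6/3) ≈ 0.2500; Cmin,ss = (678/240)·f/(1−f) ≈ 0.942 mg/L.
Regimen B: f = (1/2)^(7/3) ≈ 0.1984; Cmin,ss = (1263/240)·f/(1−f) ≈ 1.302 mg/L.
Difference ≈ 0.942 − 1.302 ≈ -0.360 mg/L.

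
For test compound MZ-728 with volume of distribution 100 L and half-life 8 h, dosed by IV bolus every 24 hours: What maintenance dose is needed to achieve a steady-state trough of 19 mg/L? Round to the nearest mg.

τ/t½ = 24/8 ≈ 3, so f = (1/2)^(24/8) ≈ 0.125000.
Cmin,ss = (D/Vd)·f/(1−f), so D = Cmin,ss·Vd·(1−f)/f.
D = 19 × 100 × (1−f)/f ≈ 19 × 100 × 7.00000 ≈ 13300.00 mg.

13300 mg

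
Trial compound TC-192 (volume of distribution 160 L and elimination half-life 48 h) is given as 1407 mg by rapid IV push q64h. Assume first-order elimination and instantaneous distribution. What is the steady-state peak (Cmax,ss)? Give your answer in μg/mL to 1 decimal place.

14.6 μg/mL

Over one 64-h interval, 64/48 ≈ 1.3333 half-lives elapse, leaving f ≈ 0.3969 of each dose.
Accumulation ratio R = 1/(1 − f) ≈ 1/0.6031 ≈ 1.6581.
Each bolus raises the concentration by D/Vd = 1407/160 ≈ 8.794 μg/mL.
Steady-state peak Cmax,ss = C₀·R ≈ 8.794 × 1.6581 ≈ 14.581 μg/mL.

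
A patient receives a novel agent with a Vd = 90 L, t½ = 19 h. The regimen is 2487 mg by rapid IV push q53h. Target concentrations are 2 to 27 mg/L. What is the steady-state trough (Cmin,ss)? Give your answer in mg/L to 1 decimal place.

τ/t½ = 53/19 ≈ 2.7895, so fraction remaining f = (1/2)^(53/19) ≈ 0.1446.
Accumulation ratio R = 1/(1 − f) ≈ 1/0.8554 ≈ 1.1690.
Each bolus raises the concentration by D/Vd = 2487/90 ≈ 27.633 mg/L.
Steady-state peak Cmax,ss = C₀·R ≈ 27.633 × 1.1690 ≈ 32.303 mg/L.
Steady-state trough Cmin,ss = Cmax,ss·f ≈ 32.303 × 0.1446 ≈ 4.671 mg/L.
Trough 4.7 mg/L vs MEC 2 mg/L: adequate.

4.7 mg/L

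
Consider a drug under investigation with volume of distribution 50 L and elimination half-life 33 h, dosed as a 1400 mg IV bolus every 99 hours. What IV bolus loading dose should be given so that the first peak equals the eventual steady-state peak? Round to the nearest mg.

f = (1/2)^(99/33) ≈ 0.125000; accumulation ratio R = 1/(1−f) ≈ 1.14286.
Loading dose to hit Cmax,ss on first dose: D_load = D_maint·R ≈ 1400 × 1.14286 ≈ 1600.00 mg.

1600 mg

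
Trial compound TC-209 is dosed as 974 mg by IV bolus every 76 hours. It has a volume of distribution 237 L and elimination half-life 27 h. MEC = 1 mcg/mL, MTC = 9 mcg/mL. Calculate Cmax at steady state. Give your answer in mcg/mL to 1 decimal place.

4.8 mcg/mL

k = ln2/t½ = ln2/27 ≈ 0.025672 h⁻¹; fraction remaining f = e^(−kτ) = e^(−0.025672×76) ≈ 0.1421.
Accumulation ratio R = 1/(1 − f) ≈ 1/0.8579 ≈ 1.1656.
Each bolus raises the concentration by D/Vd = 974/237 ≈ 4.110 mcg/mL.
Steady-state peak Cmax,ss = C₀·R ≈ 4.110 × 1.1656 ≈ 4.791 mcg/mL.
Peak 4.8 mcg/mL vs MTC 9 mcg/mL: below toxic threshold.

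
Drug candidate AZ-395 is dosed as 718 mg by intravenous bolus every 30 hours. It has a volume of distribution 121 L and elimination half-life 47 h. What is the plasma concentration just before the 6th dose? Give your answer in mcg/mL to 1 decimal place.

f = (1/2)^(τ/t½) = (1/2)^(30/47) ≈ 0.6425.
C₀ = D/Vd = 718/121 ≈ 5.934 mcg/mL.
Before the 6th dose, 5 doses have been given. Superposition: Cmin = C₀·(f + f² + … + f^5).
≈ 5.934 × (0.6425 + 0.4128 + 0.2652 + 0.1704 + 0.1095) ≈ 5.934 × 1.6004 ≈ 9.497 mcg/mL.

9.5 mcg/mL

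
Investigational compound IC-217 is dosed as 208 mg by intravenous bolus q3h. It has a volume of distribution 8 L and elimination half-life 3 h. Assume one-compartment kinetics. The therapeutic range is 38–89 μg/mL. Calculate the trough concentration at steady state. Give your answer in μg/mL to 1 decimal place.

26.0 μg/mL

τ = 3 h = 1 half-life, so f = (1/2)^1 = 0.5.
Accumulation ratio R = 1/(1 − f) = 1/0.5 = 2/1.
Single-dose peak C₀ = D/Vd = 208/8 = 26 μg/mL.
Steady-state peak Cmax,ss = C₀·R = 26 × 2/1 ≈ 52.000 μg/mL.
Steady-state trough Cmin,ss = Cmax,ss·f ≈ 52.000 × 0.5 ≈ 26.000 μg/mL.
Trough 26.0 μg/mL vs MEC 38 μg/mL: subtherapeutic.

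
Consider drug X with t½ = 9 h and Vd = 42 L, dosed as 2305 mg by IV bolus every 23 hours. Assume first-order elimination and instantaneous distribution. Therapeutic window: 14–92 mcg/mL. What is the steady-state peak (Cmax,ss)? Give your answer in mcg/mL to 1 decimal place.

66.1 mcg/mL

Over one 23-h interval, 23/9 ≈ 2.5556 half-lives elapse, leaving f ≈ 0.1701 of each dose.
At steady state, accumulation factor R = 1/(1 − e^(−kτ)) ≈ 1.2050.
Single-dose peak C₀ = D/Vd = 2305/42 ≈ 54.881 mcg/mL.
Steady-state peak Cmax,ss = C₀·R ≈ 54.881 × 1.2050 ≈ 66.132 mcg/mL.
Peak 66.1 mcg/mL vs MTC 92 mcg/mL: below toxic threshold.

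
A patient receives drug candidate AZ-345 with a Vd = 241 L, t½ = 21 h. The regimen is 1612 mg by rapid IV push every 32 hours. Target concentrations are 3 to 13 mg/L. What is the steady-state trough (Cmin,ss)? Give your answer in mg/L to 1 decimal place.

3.6 mg/L

k = ln2/t½ = ln2/21 ≈ 0.033007 h⁻¹; fraction remaining f = e^(−kτ) = e^(−0.033007×32) ≈ 0.3478.
Accumulation ratio R = 1/(1 − f) ≈ 1/0.6522 ≈ 1.5333.
Each bolus raises the concentration by D/Vd = 1612/241 ≈ 6.689 mg/L.
Cmax,ss = C₀/(1 − f) ≈ 6.689/0.6522 ≈ 10.256 mg/L.
Steady-state trough Cmin,ss = Cmax,ss·f ≈ 10.256 × 0.3478 ≈ 3.567 mg/L.
Trough 3.6 mg/L vs MEC 3 mg/L: adequate.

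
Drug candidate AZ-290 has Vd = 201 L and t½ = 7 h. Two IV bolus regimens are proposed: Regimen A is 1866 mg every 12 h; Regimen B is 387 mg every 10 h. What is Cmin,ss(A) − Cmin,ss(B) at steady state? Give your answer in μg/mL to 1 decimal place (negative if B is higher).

Regimen A: f = (1/2)^(12/7) ≈ 0.3048; Cmin,ss = (1866/201)·f/(1−f) ≈ 4.070 μg/mL.
Regimen B: f = (1/2)^(10/7) ≈ 0.3715; Cmin,ss = (387/201)·f/(1−f) ≈ 1.138 μg/mL.
Difference ≈ 4.070 − 1.138 ≈ 2.932 μg/mL.

2.9 μg/mL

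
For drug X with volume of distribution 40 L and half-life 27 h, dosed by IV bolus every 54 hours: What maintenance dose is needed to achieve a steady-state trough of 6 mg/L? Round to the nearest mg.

720 mg

τ/t½ = 54/27 ≈ 2, so f = (1/2)^(54/27) ≈ 0.250000.
Cmin,ss = (D/Vd)·f/(1−f), so D = Cmin,ss·Vd·(1−f)/f.
D = 6 × 40 × (1−f)/f ≈ 6 × 40 × 3.00000 ≈ 720.00 mg.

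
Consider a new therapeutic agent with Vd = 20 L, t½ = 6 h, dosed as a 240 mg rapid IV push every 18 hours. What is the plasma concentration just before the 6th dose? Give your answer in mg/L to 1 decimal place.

1.7 mg/L

f = (1/2)^(τ/t½) = (1/2)^(18/6) ≈ 0.1250.
C₀ = D/Vd = 240/20 ≈ 12.000 mg/L.
Before the 6th dose, 5 doses have been given. Superposition: Cmin = C₀·(f + f² + … + f^5).
≈ 12.000 × (0.1250 + 0.0156 + 0.0020 + 0.0002 + 0.0000) ≈ 12.000 × 0.1428 ≈ 1.714 mg/L.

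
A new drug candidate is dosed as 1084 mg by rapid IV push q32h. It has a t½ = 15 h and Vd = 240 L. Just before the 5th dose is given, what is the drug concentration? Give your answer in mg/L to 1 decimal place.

f = (1/2)^(τ/t½) = (1/2)^(32/15) ≈ 0.2279.
C₀ = D/Vd = 1084/240 ≈ 4.517 mg/L.
Before the 5th dose, 4 doses have been given. Superposition: Cmin = C₀·(f + f² + … + f^4).
≈ 4.517 × (0.2279 + 0.0519 + 0.0118 + 0.0027) ≈ 4.517 × 0.2943 ≈ 1.329 mg/L.

1.3 mg/L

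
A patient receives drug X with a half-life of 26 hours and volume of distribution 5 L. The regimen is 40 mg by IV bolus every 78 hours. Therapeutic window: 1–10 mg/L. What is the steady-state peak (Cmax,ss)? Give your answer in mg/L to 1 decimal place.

The dosing interval is 3 half-lives, so f = 2^(−3) = 0.125.
Accumulation ratio R = 1/(1 − f) = 1/0.875 = 8/7.
Single-dose peak C₀ = D/Vd = 40/5 = 8 mg/L.
Steady-state peak Cmax,ss = C₀·R = 8 × 8/7 ≈ 9.143 mg/L.
Peak 9.1 mg/L vs MTC 10 mg/L: below toxic threshold.

9.1 mg/L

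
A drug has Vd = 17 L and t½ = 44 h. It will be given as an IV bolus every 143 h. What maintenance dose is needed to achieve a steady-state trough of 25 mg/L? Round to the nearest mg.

τ/t½ = 143/44 ≈ 3.25, so f = (1/2)^(143/44) ≈ 0.105112.
Cmin,ss = (D/Vd)·f/(1−f), so D = Cmin,ss·Vd·(1−f)/f.
D = 25 × 17 × (1−f)/f ≈ 25 × 17 × 8.51366 ≈ 3618.31 mg.

3618 mg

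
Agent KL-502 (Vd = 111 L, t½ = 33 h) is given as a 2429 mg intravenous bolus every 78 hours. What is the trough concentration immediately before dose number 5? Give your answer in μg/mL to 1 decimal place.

5.3 μg/mL

f = (1/2)^(τ/t½) = (1/2)^(78/33) ≈ 0.1943.
C₀ = D/Vd = 2429/111 ≈ 21.883 μg/mL.
Before the 5th dose, 4 doses have been given. Superposition: Cmin = C₀·(f + f² + … + f^4).
≈ 21.883 × (0.1943 + 0.0378 + 0.0073 + 0.0014) ≈ 21.883 × 0.2408 ≈ 5.269 μg/mL.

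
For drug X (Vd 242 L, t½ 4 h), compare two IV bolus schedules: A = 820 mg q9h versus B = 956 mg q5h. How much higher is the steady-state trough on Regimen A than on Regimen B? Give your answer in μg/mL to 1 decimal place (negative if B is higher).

-2.0 μg/mL

Regimen A: f = (1/2)^(9/4) ≈ 0.2102; Cmin,ss = (820/242)·f/(1−f) ≈ 0.902 μg/mL.
Regimen B: f = (1/2)^(5/4) ≈ 0.4204; Cmin,ss = (956/242)·f/(1−f) ≈ 2.865 μg/mL.
Difference ≈ 0.902 − 2.865 ≈ -1.963 μg/mL.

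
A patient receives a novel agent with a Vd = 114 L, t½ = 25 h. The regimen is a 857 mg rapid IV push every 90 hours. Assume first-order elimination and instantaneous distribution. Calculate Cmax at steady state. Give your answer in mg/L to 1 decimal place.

τ/t½ = 90/25 ≈ 3.6, so fraction remaining f = (1/2)^(90/25) ≈ 0.0825.
At steady state, accumulation factor R = 1/(1 − e^(−kτ)) ≈ 1.0899.
Single-dose peak C₀ = D/Vd = 857/114 ≈ 7.518 mg/L.
Steady-state peak Cmax,ss = C₀·R ≈ 7.518 × 1.0899 ≈ 8.194 mg/L.

8.2 mg/L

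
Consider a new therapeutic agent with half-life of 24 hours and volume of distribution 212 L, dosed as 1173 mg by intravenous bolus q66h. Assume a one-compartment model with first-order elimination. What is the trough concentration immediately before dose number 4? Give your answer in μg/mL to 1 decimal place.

f = (1/2)^(τ/t½) = (1/2)^(66/24) ≈ 0.1487.
C₀ = D/Vd = 1173/212 ≈ 5.533 μg/mL.
Before the 4th dose, 3 doses have been given. Superposition: Cmin = C₀·(f + f² + … + f^3).
≈ 5.533 × (0.1487 + 0.0221 + 0.0033) ≈ 5.533 × 0.1741 ≈ 0.963 μg/mL.

1.0 μg/mL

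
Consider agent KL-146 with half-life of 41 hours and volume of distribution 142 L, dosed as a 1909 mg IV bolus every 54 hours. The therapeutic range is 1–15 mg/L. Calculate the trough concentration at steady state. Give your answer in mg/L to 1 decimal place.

τ/t½ = 54/41 ≈ 1.3171, so fraction remaining f = (1/2)^(54/41) ≈ 0.4013.
Single-dose peak C₀ = D/Vd = 1909/142 ≈ 13.444 mg/L.
Steady-state trough Cmin,ss = C₀·f/(1−f) ≈ 13.444 × 0.4013/0.5987 ≈ 9.011 mg/L.
Trough 9.0 mg/L vs MEC 1 mg/L: adequate.

9.0 mg/L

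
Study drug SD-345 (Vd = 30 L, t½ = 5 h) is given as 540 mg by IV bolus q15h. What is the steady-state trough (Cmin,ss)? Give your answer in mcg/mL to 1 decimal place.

τ = 15 h = 3 half-lives, so f = (1/2)^3 = 0.125.
Accumulation ratio R = 1/(1 − f) = 1/0.875 = 8/7.
Single-dose peak C₀ = D/Vd = 540/30 = 18 mcg/mL.
Steady-state peak Cmax,ss = C₀·R = 18 × 8/7 ≈ 20.571 mcg/mL.
Steady-state trough Cmin,ss = Cmax,ss·f ≈ 20.571 × 0.125 ≈ 2.571 mcg/mL.

2.6 mcg/mL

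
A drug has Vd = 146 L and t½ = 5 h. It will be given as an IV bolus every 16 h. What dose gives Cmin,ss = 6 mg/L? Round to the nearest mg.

τ/t½ = 16/5 ≈ 3.2, so f = (1/2)^(16/5) ≈ 0.108819.
Cmin,ss = (D/Vd)·f/(1−f), so D = Cmin,ss·Vd·(1−f)/f.
D = 6 × 146 × (1−f)/f ≈ 6 × 146 × 8.18957 ≈ 7174.06 mg.

7174 mg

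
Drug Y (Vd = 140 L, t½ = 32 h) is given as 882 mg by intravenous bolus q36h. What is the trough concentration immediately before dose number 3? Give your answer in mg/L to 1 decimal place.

4.2 mg/L

f = (1/2)^(τ/t½) = (1/2)^(36/32) ≈ 0.4585.
C₀ = D/Vd = 882/140 ≈ 6.300 mg/L.
Before the 3rd dose, 2 doses have been given. Superposition: Cmin = C₀·(f + f²).
≈ 6.300 × (0.4585 + 0.2102) ≈ 6.300 × 0.6687 ≈ 4.213 mg/L.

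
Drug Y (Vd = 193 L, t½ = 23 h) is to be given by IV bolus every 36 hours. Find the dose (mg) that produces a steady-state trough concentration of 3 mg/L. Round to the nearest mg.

τ/t½ = 36/23 ≈ 1.5652, so f = (1/2)^(36/23) ≈ 0.337927.
Cmin,ss = (D/Vd)·f/(1−f), so D = Cmin,ss·Vd·(1−f)/f.
D = 3 × 193 × (1−f)/f ≈ 3 × 193 × 1.95922 ≈ 1134.39 mg.

1134 mg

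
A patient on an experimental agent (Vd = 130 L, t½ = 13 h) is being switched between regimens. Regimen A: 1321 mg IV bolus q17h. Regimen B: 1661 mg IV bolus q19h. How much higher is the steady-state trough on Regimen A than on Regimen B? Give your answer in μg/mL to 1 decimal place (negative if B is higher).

-0.4 μg/mL

Regimen A: f = (1/2)^(17/13) ≈ 0.4040; Cmin,ss = (1321/130)·f/(1−f) ≈ 6.888 μg/mL.
Regimen B: f = (1/2)^(19/13) ≈ 0.3631; Cmin,ss = (1661/130)·f/(1−f) ≈ 7.284 μg/mL.
Difference ≈ 6.888 − 7.284 ≈ -0.396 μg/mL.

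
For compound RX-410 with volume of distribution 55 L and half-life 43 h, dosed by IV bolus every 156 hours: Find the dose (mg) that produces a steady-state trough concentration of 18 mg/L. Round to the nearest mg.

11249 mg

τ/t½ = 156/43 ≈ 3.6279, so f = (1/2)^(156/43) ≈ 0.080889.
Cmin,ss = (D/Vd)·f/(1−f), so D = Cmin,ss·Vd·(1−f)/f.
D = 18 × 55 × (1−f)/f ≈ 18 × 55 × 11.36262 ≈ 11248.99 mg.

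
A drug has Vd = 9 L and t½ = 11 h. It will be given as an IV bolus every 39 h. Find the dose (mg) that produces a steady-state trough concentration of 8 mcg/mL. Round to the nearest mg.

769 mg

τ/t½ = 39/11 ≈ 3.5455, so f = (1/2)^(39/11) ≈ 0.085647.
Cmin,ss = (D/Vd)·f/(1−f), so D = Cmin,ss·Vd·(1−f)/f.
D = 8 × 9 × (1−f)/f ≈ 8 × 9 × 10.67583 ≈ 768.66 mg.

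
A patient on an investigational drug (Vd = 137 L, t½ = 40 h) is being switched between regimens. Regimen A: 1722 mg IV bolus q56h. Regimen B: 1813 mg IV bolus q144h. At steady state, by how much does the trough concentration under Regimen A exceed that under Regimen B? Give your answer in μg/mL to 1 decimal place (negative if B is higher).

6.5 μg/mL

Regimen A: f = (1/2)^(56/40) ≈ 0.3789; Cmin,ss = (1722/137)·f/(1−f) ≈ 7.668 μg/mL.
Regimen B: f = (1/2)^(144/40) ≈ 0.0825; Cmin,ss = (1813/137)·f/(1−f) ≈ 1.190 μg/mL.
Difference ≈ 7.668 − 1.190 ≈ 6.478 μg/mL.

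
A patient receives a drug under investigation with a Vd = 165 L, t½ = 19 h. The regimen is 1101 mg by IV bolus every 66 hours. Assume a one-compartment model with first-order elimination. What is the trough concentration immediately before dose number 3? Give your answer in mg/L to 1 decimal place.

f = (1/2)^(τ/t½) = (1/2)^(66/19) ≈ 0.0900.
C₀ = D/Vd = 1101/165 ≈ 6.673 mg/L.
Before the 3rd dose, 2 doses have been given. Superposition: Cmin = C₀·(f + f²).
≈ 6.673 × (0.0900 + 0.0081) ≈ 6.673 × 0.0981 ≈ 0.655 mg/L.

0.7 mg/L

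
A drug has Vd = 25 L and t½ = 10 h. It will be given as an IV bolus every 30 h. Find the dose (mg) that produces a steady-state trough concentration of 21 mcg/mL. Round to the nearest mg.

τ/t½ = 30/10 ≈ 3, so f = (1/2)^(30/10) ≈ 0.125000.
Cmin,ss = (D/Vd)·f/(1−f), so D = Cmin,ss·Vd·(1−f)/f.
D = 21 × 25 × (1−f)/f ≈ 21 × 25 × 7.00000 ≈ 3675.00 mg.

3675 mg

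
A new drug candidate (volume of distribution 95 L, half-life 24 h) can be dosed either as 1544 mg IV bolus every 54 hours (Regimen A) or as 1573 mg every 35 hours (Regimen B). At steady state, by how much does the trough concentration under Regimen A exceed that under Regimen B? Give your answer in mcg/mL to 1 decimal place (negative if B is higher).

Regimen A: f = (1/2)^(54/24) ≈ 0.2102; Cmin,ss = (1544/95)·f/(1−f) ≈ 4.326 mcg/mL.
Regimen B: f = (1/2)^(35/24) ≈ 0.3639; Cmin,ss = (1573/95)·f/(1−f) ≈ 9.472 mcg/mL.
Difference ≈ 4.326 − 9.472 ≈ -5.146 mcg/mL.

-5.1 mcg/mL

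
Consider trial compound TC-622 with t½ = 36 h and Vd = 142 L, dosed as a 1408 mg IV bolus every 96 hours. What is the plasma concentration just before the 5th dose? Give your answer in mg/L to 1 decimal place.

f = (1/2)^(τ/t½) = (1/2)^(96/36) ≈ 0.1575.
C₀ = D/Vd = 1408/142 ≈ 9.915 mg/L.
Before the 5th dose, 4 doses have been given. Superposition: Cmin = C₀·(f + f² + … + f^4).
≈ 9.915 × (0.1575 + 0.0248 + 0.0039 + 0.0006) ≈ 9.915 × 0.1868 ≈ 1.852 mg/L.

1.9 mg/L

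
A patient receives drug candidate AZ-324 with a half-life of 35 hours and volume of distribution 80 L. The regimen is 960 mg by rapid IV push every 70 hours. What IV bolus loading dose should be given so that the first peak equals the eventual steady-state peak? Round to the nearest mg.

f = (1/2)^(70/35) ≈ 0.250000; accumulation ratio R = 1/(1−f) ≈ 1.33333.
Loading dose to hit Cmax,ss on first dose: D_load = D_maint·R ≈ 960 × 1.33333 ≈ 1280.00 mg.

1280 mg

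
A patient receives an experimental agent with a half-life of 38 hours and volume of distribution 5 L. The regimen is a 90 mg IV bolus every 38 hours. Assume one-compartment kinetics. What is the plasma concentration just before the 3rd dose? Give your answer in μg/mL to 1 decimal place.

f = (1/2)^(τ/t½) = (1/2)^(38/38) ≈ 0.5000.
C₀ = D/Vd = 90/5 ≈ 18.000 μg/mL.
Before the 3rd dose, 2 doses have been given. Superposition: Cmin = C₀·(f + f²).
≈ 18.000 × (0.5000 + 0.2500) ≈ 18.000 × 0.7500 ≈ 13.500 μg/mL.

13.5 μg/mL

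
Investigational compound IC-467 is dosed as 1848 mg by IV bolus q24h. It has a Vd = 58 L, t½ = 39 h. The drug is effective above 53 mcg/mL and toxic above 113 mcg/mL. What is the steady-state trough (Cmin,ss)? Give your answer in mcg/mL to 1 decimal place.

59.9 mcg/mL

Over one 24-h interval, 24/39 ≈ 0.61538 half-lives elapse, leaving f ≈ 0.6528 of each dose.
At steady state, accumulation factor R = 1/(1 − e^(−kτ)) ≈ 2.8802.
Each bolus raises the concentration by D/Vd = 1848/58 ≈ 31.862 mcg/mL.
Steady-state peak Cmax,ss = C₀·R ≈ 31.862 × 2.8802 ≈ 91.769 mcg/mL.
One interval later, Cmin,ss = Cmax,ss·e^(−kτ) ≈ 91.769 × 0.6528 ≈ 59.907 mcg/mL.
Trough 59.9 mcg/mL vs MEC 53 mcg/mL: adequate.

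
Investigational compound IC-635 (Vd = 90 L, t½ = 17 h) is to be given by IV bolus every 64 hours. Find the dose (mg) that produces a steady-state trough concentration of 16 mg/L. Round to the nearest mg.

18133 mg

τ/t½ = 64/17 ≈ 3.7647, so f = (1/2)^(64/17) ≈ 0.073572.
Cmin,ss = (D/Vd)·f/(1−f), so D = Cmin,ss·Vd·(1−f)/f.
D = 16 × 90 × (1−f)/f ≈ 16 × 90 × 12.59213 ≈ 18132.67 mg.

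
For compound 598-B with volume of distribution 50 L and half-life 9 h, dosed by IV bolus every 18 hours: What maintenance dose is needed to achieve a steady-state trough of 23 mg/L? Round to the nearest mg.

3450 mg

τ/t½ = 18/9 ≈ 2, so f = (1/2)^(18/9) ≈ 0.250000.
Cmin,ss = (D/Vd)·f/(1−f), so D = Cmin,ss·Vd·(1−f)/f.
D = 23 × 50 × (1−f)/f ≈ 23 × 50 × 3.00000 ≈ 3450.00 mg.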